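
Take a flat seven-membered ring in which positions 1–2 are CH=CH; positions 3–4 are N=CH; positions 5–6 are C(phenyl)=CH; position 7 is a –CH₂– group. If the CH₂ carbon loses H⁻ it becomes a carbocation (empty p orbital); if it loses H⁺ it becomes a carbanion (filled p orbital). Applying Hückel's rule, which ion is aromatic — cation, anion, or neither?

In either ion the ring is fully conjugated: every atom, including the new sp² carbon, supplies a p orbital.
Cation: 3 × 2 + 0 = 6 π electrons → 4(1)+2, aromatic.
Anion: 3 × 2 + 2 = 8 π electrons → 4(2), antiaromatic.

The cation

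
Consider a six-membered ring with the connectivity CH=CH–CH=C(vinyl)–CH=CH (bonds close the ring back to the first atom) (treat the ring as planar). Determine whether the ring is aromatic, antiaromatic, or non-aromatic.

The p orbitals form a continuous loop: every atom in a ring double bond is sp² and brings one electron to the p orbital. The ring is fully conjugated.
Counting π electrons: 3 × 2 = 6 from the 3 double-bond units.
With 6 π electrons (n = 1), the Hückel 4n+2 condition holds.

Aromatic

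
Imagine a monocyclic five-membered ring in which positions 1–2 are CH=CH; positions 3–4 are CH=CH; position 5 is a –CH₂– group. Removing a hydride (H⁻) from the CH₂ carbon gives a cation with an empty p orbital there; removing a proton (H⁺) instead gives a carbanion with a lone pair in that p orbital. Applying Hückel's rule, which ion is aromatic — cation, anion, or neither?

Once that carbon is sp², every ring atom has a p orbital and both ions are fully conjugated.
Cation: 2 × 2 + 0 = 4 π electrons → 4(1), antiaromatic.
Anion: 2 × 2 + 2 = 6 π electrons → 4(1)+2, aromatic.

The anion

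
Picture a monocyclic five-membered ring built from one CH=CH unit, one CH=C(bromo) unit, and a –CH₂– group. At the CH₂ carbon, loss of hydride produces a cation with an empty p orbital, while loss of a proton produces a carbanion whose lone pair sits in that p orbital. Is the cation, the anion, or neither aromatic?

Once that carbon is sp², every ring atom has a p orbital and both ions are fully conjugated.
Cation: 2 × 2 + 0 = 4 π electrons → 4(1), antiaromatic.
Anion: 2 × 2 + 2 = 6 π electrons → 4(1)+2, aromatic.

The anion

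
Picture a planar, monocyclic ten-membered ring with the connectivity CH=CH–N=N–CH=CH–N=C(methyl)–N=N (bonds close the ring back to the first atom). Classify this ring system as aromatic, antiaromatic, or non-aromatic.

Aromatic

The p orbitals form a continuous loop: the double-bond atoms are sp², each contributing one p electron; the doubly-bonded nitrogens are pyridine-type — their lone pairs lie in the ring plane, leaving one electron in the p orbital. The ring is fully conjugated.
Counting π electrons: 5 × 2 = 10 from the 5 double-bond units.
Since 10 = 4·2 + 2, the ring meets the 4n+2 criterion.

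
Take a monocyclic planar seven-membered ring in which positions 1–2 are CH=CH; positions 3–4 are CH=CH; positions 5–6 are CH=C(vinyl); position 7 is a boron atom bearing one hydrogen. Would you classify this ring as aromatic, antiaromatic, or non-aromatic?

Every ring atom contributes a p orbital perpendicular to the ring (the double-bond atoms are sp², each contributing one p electron; the boron has an empty p orbital), so the π system is cyclic and fully conjugated.
Tallying contributions gives 3 × 2 = 6 from the double-bond units + 0 from the BH atom = 6.
Since 6 = 4·1 + 2, the ring meets the 4n+2 criterion.

Aromatic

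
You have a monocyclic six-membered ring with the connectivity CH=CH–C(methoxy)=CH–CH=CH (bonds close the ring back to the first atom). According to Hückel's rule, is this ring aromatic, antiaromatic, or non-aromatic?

The p orbitals form a continuous loop: each doubly-bonded ring atom is sp² with one p-orbital electron. The ring is fully conjugated.
Tallying contributions gives 3 × 2 = 6 from the 3 double-bond units.
That gives a 4n+2 count (6, n = 1).

Aromatic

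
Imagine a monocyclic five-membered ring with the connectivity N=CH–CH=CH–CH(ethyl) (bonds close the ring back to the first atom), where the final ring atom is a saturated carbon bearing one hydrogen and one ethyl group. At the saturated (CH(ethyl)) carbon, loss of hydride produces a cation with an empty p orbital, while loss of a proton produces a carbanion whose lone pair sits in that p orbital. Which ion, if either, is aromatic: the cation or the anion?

In both ions every ring atom is sp² and contributes a p orbital, so both rings are fully conjugated.
Cation: 2 × 2 + 0 = 4 π electrons → 4(1), antiaromatic.
Anion: 2 × 2 + 2 = 6 π electrons → 4(1)+2, aromatic.

The anion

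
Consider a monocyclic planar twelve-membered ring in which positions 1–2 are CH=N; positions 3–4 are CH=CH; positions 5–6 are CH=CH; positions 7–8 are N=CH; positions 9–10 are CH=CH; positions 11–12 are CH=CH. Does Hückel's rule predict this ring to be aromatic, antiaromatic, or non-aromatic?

All ring atoms are sp² and supply a p orbital to the ring (the double-bond atoms are sp², each contributing one p electron; each =N– nitrogen is pyridine-type (lone pair in the sp² plane, one electron in the p orbital)); the conjugation is uninterrupted.
π-electron count: 6 × 2 = 12 from the 6 double-bond units.
12 is a 4n count (n = 3), so the planar conjugated ring is antiaromatic.

Antiaromatic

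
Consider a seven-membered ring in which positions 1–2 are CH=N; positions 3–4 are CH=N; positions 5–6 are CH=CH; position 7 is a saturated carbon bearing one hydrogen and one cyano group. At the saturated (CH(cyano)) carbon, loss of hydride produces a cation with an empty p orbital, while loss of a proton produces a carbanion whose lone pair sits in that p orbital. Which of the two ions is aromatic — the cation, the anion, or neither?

The cation

Once that carbon is sp², every ring atom has a p orbital and both ions are fully conjugated.
Cation: 3 × 2 + 0 = 6 π electrons → 4(1)+2, aromatic.
Anion: 3 × 2 + 2 = 8 π electrons → 4(2), antiaromatic.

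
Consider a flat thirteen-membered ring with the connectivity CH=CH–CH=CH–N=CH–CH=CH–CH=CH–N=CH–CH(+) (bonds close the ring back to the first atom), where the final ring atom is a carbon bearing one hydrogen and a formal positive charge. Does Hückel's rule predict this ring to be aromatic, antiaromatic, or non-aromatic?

Check conjugation: the double-bond atoms are sp², each contributing one p electron; each =N– nitrogen is pyridine-type (lone pair in the sp² plane, one electron in the p orbital); the carbocation has an empty p orbital — every position has a p orbital, so the cyclic π system is continuous.
Adding the contributions, 6 × 2 = 12 from the double-bond units + 0 from the CH(+) atom = 12.
12 is a 4n count (n = 3), so the planar conjugated ring is antiaromatic.

Antiaromatic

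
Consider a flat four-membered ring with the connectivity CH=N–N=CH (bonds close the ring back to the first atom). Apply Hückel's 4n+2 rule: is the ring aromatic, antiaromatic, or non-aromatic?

Check conjugation: every atom in a ring double bond is sp² and brings one electron to the p orbital; each sp² =N– keeps its lone pair in-plane and puts one electron into the π system — every position has a p orbital, so the cyclic π system is continuous.
π-electron count: 2 × 2 = 4 from the 2 double-bond units.
With 4 = 4·1 π electrons, Hückel's rule classifies the planar ring as antiaromatic.

Antiaromatic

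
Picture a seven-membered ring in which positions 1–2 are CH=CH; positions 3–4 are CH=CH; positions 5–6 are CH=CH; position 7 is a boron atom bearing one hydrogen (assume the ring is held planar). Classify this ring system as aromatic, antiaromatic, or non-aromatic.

Aromatic

All ring atoms are sp² and supply a p orbital to the ring (the double-bond atoms are sp², each contributing one p electron; the boron has an empty p orbital); the conjugation is uninterrupted.
Counting π electrons: 3 × 2 = 6 from the double-bond units + 0 from the BH atom = 6.
With 6 π electrons (n = 1), the Hückel 4n+2 condition holds.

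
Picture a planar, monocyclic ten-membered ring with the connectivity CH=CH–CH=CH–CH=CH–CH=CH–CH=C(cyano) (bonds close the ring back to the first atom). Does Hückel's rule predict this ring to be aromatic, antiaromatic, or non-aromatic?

Aromatic

The p orbitals form a continuous loop: each doubly-bonded ring atom is sp² with one p-orbital electron. The ring is fully conjugated.
π-electron count: 5 × 2 = 10 from the 5 double-bond units.
10 = 4(2) + 2, which satisfies Hückel's 4n+2 rule.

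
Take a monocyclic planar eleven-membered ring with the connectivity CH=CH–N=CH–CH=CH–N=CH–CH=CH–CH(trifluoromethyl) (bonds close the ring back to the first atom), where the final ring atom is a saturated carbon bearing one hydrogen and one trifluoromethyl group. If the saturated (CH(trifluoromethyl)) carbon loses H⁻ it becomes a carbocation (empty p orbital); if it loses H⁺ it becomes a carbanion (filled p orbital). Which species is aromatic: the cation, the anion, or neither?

In both ions every ring atom is sp² and contributes a p orbital, so both rings are fully conjugated.
Cation: 5 × 2 + 0 = 10 π electrons → 4(2)+2, aromatic.
Anion: 5 × 2 + 2 = 12 π electrons → 4(3), antiaromatic.

The cation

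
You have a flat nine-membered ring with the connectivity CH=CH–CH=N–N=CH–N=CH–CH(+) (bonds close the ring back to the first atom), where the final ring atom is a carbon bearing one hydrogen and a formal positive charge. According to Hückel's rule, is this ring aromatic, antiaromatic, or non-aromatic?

Antiaromatic

All ring atoms are sp² and supply a p orbital to the ring (the double-bond atoms are sp², each contributing one p electron; each sp² =N– keeps its lone pair in-plane and puts one electron into the π system; the carbocation has an empty p orbital); the conjugation is uninterrupted.
Adding the contributions, 4 × 2 = 8 from the double-bond units + 0 from the CH(+) atom = 8.
With 8 = 4·2 π electrons, Hückel's rule classifies the planar ring as antiaromatic.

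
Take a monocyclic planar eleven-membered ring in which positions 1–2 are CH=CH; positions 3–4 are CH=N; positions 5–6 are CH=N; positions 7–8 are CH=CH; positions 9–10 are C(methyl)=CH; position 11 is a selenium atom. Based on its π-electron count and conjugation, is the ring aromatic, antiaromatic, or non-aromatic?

Every ring atom contributes a p orbital perpendicular to the ring (every atom in a ring double bond is sp² and brings one electron to the p orbital; the doubly-bonded nitrogens are pyridine-type — their lone pairs lie in the ring plane, leaving one electron in the p orbital; the selenium donates one lone pair from its p orbital), so the π system is cyclic and fully conjugated.
Tallying contributions gives 5 × 2 = 10 from the double-bond units + 2 from the Se atom = 12.
12 is a 4n count (n = 3), so the planar conjugated ring is antiaromatic.

Antiaromatic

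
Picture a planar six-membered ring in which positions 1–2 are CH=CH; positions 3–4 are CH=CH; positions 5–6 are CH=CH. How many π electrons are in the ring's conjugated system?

The p orbitals form a continuous loop: the double-bond atoms are sp², each contributing one p electron. The ring is fully conjugated.
π-electron count: 3 × 2 = 6 from the 3 double-bond units.

6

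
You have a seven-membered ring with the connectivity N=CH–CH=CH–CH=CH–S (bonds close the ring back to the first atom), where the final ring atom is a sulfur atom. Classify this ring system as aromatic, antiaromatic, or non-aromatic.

Antiaromatic

The p orbitals form a continuous loop: every atom in a ring double bond is sp² and brings one electron to the p orbital; the doubly-bonded nitrogens are pyridine-type — their lone pairs lie in the ring plane, leaving one electron in the p orbital; the sulfur donates one lone pair from its p orbital. The ring is fully conjugated.
π-electron count: 3 × 2 = 6 from the double-bond units + 2 from the S atom = 8.
A 4n π count (8, n = 2) in a planar conjugated ring means antiaromatic.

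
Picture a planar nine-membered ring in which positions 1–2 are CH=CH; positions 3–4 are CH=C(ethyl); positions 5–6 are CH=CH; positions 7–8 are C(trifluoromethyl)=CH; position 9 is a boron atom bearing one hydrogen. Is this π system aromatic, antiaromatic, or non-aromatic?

The p orbitals form a continuous loop: every atom in a ring double bond is sp² and brings one electron to the p orbital; the boron has an empty p orbital. The ring is fully conjugated.
Adding the contributions, 4 × 2 = 8 from the double-bond units + 0 from the BH atom = 8.
8 = 4(2); a planar, fully conjugated 4n system is antiaromatic.

Antiaromatic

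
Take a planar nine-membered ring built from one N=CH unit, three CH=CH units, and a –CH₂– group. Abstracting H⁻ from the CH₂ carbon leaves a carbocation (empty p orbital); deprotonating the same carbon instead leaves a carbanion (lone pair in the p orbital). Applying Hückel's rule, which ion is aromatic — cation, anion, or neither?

The anion

In both ions every ring atom is sp² and contributes a p orbital, so both rings are fully conjugated.
Cation: 4 × 2 + 0 = 8 π electrons → 4(2), antiaromatic.
Anion: 4 × 2 + 2 = 10 π electrons → 4(2)+2, aromatic.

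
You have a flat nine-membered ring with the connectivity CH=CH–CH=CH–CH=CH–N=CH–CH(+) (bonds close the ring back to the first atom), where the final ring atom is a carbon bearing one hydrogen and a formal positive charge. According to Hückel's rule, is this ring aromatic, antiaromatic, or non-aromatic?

The p orbitals form a continuous loop: each doubly-bonded ring atom is sp² with one p-orbital electron; the doubly-bonded nitrogens are pyridine-type — their lone pairs lie in the ring plane, leaving one electron in the p orbital; the carbocation has an empty p orbital. The ring is fully conjugated.
π-electron count: 4 × 2 = 8 from the double-bond units + 0 from the CH(+) atom = 8.
A 4n π count (8, n = 2) in a planar conjugated ring means antiaromatic.

Antiaromatic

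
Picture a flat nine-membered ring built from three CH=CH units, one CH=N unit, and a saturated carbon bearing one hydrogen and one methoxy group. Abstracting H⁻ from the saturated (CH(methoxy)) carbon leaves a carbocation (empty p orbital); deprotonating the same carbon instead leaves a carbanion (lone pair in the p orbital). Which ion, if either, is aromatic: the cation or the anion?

The anion

In either ion the ring is fully conjugated: every atom, including the new sp² carbon, supplies a p orbital.
Cation: 4 × 2 + 0 = 8 π electrons → 4(2), antiaromatic.
Anion: 4 × 2 + 2 = 10 π electrons → 4(2)+2, aromatic.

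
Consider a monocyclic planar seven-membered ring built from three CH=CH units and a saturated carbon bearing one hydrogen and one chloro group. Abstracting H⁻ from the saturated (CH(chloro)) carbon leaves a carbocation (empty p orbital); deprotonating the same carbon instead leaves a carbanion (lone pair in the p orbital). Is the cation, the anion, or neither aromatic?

In both ions every ring atom is sp² and contributes a p orbital, so both rings are fully conjugated.
Cation: 3 × 2 + 0 = 6 π electrons → 4(1)+2, aromatic.
Anion: 3 × 2 + 2 = 8 π electrons → 4(2), antiaromatic.

The cation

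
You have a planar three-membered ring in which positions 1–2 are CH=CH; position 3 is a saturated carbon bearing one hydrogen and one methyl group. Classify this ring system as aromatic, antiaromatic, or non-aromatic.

At the CH(methyl) position, that saturated carbon is sp³ and has no p orbital in the ring π system; the ring's p-orbital overlap is broken there.
A ring that is not fully conjugated cannot be aromatic or antiaromatic regardless of its π-electron count.

Non-aromatic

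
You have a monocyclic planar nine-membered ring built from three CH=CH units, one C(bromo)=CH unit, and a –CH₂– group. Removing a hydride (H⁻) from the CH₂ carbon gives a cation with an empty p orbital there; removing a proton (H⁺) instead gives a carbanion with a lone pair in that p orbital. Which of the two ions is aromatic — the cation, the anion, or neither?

Both ions have a continuous loop of p orbitals — each ring atom is sp².
Cation: 4 × 2 + 0 = 8 π electrons → 4(2), antiaromatic.
Anion: 4 × 2 + 2 = 10 π electrons → 4(2)+2, aromatic.

The anion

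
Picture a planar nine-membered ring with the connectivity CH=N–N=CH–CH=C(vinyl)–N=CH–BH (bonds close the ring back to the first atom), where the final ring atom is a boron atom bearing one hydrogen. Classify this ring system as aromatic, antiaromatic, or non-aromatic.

Antiaromatic

The p orbitals form a continuous loop: the double-bond atoms are sp², each contributing one p electron; the doubly-bonded nitrogens are pyridine-type — their lone pairs lie in the ring plane, leaving one electron in the p orbital; the boron has an empty p orbital. The ring is fully conjugated.
Tallying contributions gives 4 × 2 = 8 from the double-bond units + 0 from the BH atom = 8.
8 = 4(2); a planar, fully conjugated 4n system is antiaromatic.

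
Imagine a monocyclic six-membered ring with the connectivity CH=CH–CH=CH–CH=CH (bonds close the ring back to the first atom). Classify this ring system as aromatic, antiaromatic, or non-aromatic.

The p orbitals form a continuous loop: every atom in a ring double bond is sp² and brings one electron to the p orbital. The ring is fully conjugated.
Adding the contributions, 3 × 2 = 6 from the 3 double-bond units.
Since 6 = 4·1 + 2, the ring meets the 4n+2 criterion.

Aromatic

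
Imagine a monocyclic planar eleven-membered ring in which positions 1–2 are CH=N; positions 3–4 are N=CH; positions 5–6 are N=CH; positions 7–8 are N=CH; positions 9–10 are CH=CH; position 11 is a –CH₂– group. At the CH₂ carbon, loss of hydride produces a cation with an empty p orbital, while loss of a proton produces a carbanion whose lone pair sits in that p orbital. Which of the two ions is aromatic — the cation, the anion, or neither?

Both ions have a continuous loop of p orbitals — each ring atom is sp².
Cation: 5 × 2 + 0 = 10 π electrons → 4(2)+2, aromatic.
Anion: 5 × 2 + 2 = 12 π electrons → 4(3), antiaromatic.

The cation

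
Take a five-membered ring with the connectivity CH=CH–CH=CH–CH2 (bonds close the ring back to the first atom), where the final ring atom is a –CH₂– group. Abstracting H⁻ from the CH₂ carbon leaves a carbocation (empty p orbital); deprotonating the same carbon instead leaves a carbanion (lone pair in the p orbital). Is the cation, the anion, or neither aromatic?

The anion

In either ion the ring is fully conjugated: every atom, including the new sp² carbon, supplies a p orbital.
Cation: 2 × 2 + 0 = 4 π electrons → 4(1), antiaromatic.
Anion: 2 × 2 + 2 = 6 π electrons → 4(1)+2, aromatic.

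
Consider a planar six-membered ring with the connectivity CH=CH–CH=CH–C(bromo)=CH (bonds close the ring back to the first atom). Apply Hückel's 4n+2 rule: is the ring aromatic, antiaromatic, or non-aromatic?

The p orbitals form a continuous loop: every atom in a ring double bond is sp² and brings one electron to the p orbital. The ring is fully conjugated.
Tallying contributions gives 3 × 2 = 6 from the 3 double-bond units.
Since 6 = 4·1 + 2, the ring meets the 4n+2 criterion.

Aromatic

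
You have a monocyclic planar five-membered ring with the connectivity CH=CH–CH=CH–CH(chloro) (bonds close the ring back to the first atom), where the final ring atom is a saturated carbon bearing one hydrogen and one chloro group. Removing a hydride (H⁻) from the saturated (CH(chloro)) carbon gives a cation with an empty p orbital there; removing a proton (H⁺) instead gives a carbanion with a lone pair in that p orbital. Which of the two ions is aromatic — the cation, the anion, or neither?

Once that carbon is sp², every ring atom has a p orbital and both ions are fully conjugated.
Cation: 2 × 2 + 0 = 4 π electrons → 4(1), antiaromatic.
Anion: 2 × 2 + 2 = 6 π electrons → 4(1)+2, aromatic.

The anion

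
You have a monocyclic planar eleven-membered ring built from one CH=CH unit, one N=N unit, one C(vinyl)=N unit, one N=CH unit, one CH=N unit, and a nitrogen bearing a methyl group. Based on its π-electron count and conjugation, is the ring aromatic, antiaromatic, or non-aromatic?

All ring atoms are sp² and supply a p orbital to the ring (the double-bond atoms are sp², each contributing one p electron; the doubly-bonded nitrogens are pyridine-type — their lone pairs lie in the ring plane, leaving one electron in the p orbital; the pyrrole-type nitrogen donates its lone pair from the p orbital); the conjugation is uninterrupted.
Counting π electrons: 5 × 2 = 10 from the double-bond units + 2 from the N(methyl) atom = 12.
With 12 = 4·3 π electrons, Hückel's rule classifies the planar ring as antiaromatic.

Antiaromatic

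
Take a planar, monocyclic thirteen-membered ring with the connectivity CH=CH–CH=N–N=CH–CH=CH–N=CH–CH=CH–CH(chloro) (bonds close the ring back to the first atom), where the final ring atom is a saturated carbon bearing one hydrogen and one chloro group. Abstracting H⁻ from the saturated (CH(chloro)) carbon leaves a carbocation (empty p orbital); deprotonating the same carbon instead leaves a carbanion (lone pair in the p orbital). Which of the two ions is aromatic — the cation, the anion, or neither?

In both ions every ring atom is sp² and contributes a p orbital, so both rings are fully conjugated.
Cation: 6 × 2 + 0 = 12 π electrons → 4(3), antiaromatic.
Anion: 6 × 2 + 2 = 14 π electrons → 4(3)+2, aromatic.

The anion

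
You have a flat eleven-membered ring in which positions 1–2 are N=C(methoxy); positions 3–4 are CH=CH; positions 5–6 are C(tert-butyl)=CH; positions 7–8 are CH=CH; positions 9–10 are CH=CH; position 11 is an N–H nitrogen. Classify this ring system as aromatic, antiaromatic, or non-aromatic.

All ring atoms are sp² and supply a p orbital to the ring (every atom in a ring double bond is sp² and brings one electron to the p orbital; the doubly-bonded nitrogens are pyridine-type — their lone pairs lie in the ring plane, leaving one electron in the p orbital; the pyrrole-type nitrogen donates its lone pair from the p orbital); the conjugation is uninterrupted.
Tallying contributions gives 5 × 2 = 10 from the double-bond units + 2 from the NH atom = 12.
12 is a 4n count (n = 3), so the planar conjugated ring is antiaromatic.

Antiaromatic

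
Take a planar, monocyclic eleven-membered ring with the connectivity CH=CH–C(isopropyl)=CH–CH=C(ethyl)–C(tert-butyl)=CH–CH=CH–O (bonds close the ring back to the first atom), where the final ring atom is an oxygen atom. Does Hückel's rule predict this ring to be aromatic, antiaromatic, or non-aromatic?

Antiaromatic

Every ring atom contributes a p orbital perpendicular to the ring (every atom in a ring double bond is sp² and brings one electron to the p orbital; the oxygen donates one lone pair from its p orbital), so the π system is cyclic and fully conjugated.
Counting π electrons: 5 × 2 = 10 from the double-bond units + 2 from the O atom = 12.
12 = 4(3); a planar, fully conjugated 4n system is antiaromatic.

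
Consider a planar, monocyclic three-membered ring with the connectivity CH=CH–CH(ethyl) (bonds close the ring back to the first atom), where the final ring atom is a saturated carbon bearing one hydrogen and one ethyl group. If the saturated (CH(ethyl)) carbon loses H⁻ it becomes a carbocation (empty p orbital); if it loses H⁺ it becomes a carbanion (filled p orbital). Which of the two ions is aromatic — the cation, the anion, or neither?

In either ion the ring is fully conjugated: every atom, including the new sp² carbon, supplies a p orbital.
Cation: 1 × 2 + 0 = 2 π electrons → 4(0)+2, aromatic.
Anion: 1 × 2 + 2 = 4 π electrons → 4(1), antiaromatic.

The cation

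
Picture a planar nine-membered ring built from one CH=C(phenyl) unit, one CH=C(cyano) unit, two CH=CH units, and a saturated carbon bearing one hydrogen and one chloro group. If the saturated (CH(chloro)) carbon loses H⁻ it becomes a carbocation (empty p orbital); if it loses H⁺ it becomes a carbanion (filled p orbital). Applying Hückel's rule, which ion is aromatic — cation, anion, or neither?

The anion

In either ion the ring is fully conjugated: every atom, including the new sp² carbon, supplies a p orbital.
Cation: 4 × 2 + 0 = 8 π electrons → 4(2), antiaromatic.
Anion: 4 × 2 + 2 = 10 π electrons → 4(2)+2, aromatic.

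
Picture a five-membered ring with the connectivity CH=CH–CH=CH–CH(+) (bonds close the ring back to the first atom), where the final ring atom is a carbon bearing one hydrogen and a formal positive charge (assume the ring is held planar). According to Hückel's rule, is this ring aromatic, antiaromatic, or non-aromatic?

Antiaromatic

Every ring atom contributes a p orbital perpendicular to the ring (every atom in a ring double bond is sp² and brings one electron to the p orbital; the carbocation has an empty p orbital), so the π system is cyclic and fully conjugated.
Adding the contributions, 2 × 2 = 4 from the double-bond units + 0 from the CH(+) atom = 4.
A 4n π count (4, n = 1) in a planar conjugated ring means antiaromatic.
This is the cyclopentadienyl cation.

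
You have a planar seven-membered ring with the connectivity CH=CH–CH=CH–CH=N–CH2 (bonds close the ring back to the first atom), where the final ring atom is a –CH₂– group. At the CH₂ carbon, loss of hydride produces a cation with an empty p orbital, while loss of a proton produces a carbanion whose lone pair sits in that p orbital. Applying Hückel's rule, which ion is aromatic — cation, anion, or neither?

The cation

In both ions every ring atom is sp² and contributes a p orbital, so both rings are fully conjugated.
Cation: 3 × 2 + 0 = 6 π electrons → 4(1)+2, aromatic.
Anion: 3 × 2 + 2 = 8 π electrons → 4(2), antiaromatic.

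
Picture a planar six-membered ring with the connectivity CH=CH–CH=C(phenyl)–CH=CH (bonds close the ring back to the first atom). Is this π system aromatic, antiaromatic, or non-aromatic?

Aromatic

All ring atoms are sp² and supply a p orbital to the ring (each doubly-bonded ring atom is sp² with one p-orbital electron); the conjugation is uninterrupted.
Tallying contributions gives 3 × 2 = 6 from the 3 double-bond units.
Since 6 = 4·1 + 2, the ring meets the 4n+2 criterion.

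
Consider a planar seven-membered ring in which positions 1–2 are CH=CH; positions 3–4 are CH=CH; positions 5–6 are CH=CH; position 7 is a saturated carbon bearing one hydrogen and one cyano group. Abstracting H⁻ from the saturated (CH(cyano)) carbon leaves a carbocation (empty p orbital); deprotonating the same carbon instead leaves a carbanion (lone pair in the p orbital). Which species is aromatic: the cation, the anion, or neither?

In either ion the ring is fully conjugated: every atom, including the new sp² carbon, supplies a p orbital.
Cation: 3 × 2 + 0 = 6 π electrons → 4(1)+2, aromatic.
Anion: 3 × 2 + 2 = 8 π electrons → 4(2), antiaromatic.

The cation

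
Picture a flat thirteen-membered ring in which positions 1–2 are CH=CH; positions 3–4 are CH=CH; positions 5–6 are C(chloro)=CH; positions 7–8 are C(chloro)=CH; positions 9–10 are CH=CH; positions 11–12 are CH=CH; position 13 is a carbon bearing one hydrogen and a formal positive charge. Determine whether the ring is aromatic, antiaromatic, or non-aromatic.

All ring atoms are sp² and supply a p orbital to the ring (each doubly-bonded ring atom is sp² with one p-orbital electron; the carbocation has an empty p orbital); the conjugation is uninterrupted.
π-electron count: 6 × 2 = 12 from the double-bond units + 0 from the CH(+) atom = 12.
12 = 4(3); a planar, fully conjugated 4n system is antiaromatic.

Antiaromatic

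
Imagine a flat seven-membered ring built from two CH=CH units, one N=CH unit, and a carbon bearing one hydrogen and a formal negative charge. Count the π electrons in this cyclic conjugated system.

All ring atoms are sp² and supply a p orbital to the ring (every atom in a ring double bond is sp² and brings one electron to the p orbital; the doubly-bonded nitrogens are pyridine-type — their lone pairs lie in the ring plane, leaving one electron in the p orbital; the carbanion's lone pair occupies the p orbital); the conjugation is uninterrupted.
Adding the contributions, 3 × 2 = 6 from the double-bond units + 2 from the CH(-) atom = 8.

8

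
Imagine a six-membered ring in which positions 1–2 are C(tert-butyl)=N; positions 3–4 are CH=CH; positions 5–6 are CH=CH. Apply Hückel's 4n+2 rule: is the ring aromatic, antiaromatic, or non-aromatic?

Aromatic

All ring atoms are sp² and supply a p orbital to the ring (the double-bond atoms are sp², each contributing one p electron; each =N– nitrogen is pyridine-type (lone pair in the sp² plane, one electron in the p orbital)); the conjugation is uninterrupted.
π-electron count: 3 × 2 = 6 from the 3 double-bond units.
With 6 π electrons (n = 1), the Hückel 4n+2 condition holds.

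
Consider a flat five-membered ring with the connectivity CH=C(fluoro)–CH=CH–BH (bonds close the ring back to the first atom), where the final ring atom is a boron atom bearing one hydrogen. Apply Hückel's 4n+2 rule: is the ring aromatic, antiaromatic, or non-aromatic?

Antiaromatic

Check conjugation: every atom in a ring double bond is sp² and brings one electron to the p orbital; the boron has an empty p orbital — every position has a p orbital, so the cyclic π system is continuous.
Tallying contributions gives 2 × 2 = 4 from the double-bond units + 0 from the BH atom = 4.
With 4 = 4·1 π electrons, Hückel's rule classifies the planar ring as antiaromatic.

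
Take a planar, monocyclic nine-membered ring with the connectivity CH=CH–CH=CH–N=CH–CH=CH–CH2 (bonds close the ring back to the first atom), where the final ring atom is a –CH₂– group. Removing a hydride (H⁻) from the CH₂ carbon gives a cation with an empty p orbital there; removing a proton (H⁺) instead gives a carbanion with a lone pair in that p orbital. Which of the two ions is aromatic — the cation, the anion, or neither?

The anion

In either ion the ring is fully conjugated: every atom, including the new sp² carbon, supplies a p orbital.
Cation: 4 × 2 + 0 = 8 π electrons → 4(2), antiaromatic.
Anion: 4 × 2 + 2 = 10 π electrons → 4(2)+2, aromatic.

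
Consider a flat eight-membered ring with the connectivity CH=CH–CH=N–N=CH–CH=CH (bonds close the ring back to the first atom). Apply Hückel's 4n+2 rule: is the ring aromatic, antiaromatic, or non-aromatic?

Antiaromatic

Every ring atom contributes a p orbital perpendicular to the ring (every atom in a ring double bond is sp² and brings one electron to the p orbital; each sp² =N– keeps its lone pair in-plane and puts one electron into the π system), so the π system is cyclic and fully conjugated.
π-electron count: 4 × 2 = 8 from the 4 double-bond units.
8 = 4(2); a planar, fully conjugated 4n system is antiaromatic.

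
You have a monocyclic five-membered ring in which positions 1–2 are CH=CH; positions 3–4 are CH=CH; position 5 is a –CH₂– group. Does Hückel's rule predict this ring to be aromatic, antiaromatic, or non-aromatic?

Because the tetrahedral CH₂ carbon is sp³ and has no p orbital in the ring π system at the CH2 position, the π system cannot extend all the way around the ring.
Hückel's rule only applies to fully conjugated rings, so this one is simply non-aromatic.

Non-aromatic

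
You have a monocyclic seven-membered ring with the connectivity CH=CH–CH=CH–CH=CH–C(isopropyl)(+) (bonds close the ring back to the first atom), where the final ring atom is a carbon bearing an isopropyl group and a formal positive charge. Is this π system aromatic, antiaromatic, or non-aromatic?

The p orbitals form a continuous loop: every atom in a ring double bond is sp² and brings one electron to the p orbital; the carbocation has an empty p orbital. The ring is fully conjugated.
Tallying contributions gives 3 × 2 = 6 from the double-bond units + 0 from the C(isopropyl)(+) atom = 6.
6 = 4(1) + 2, which satisfies Hückel's 4n+2 rule.

Aromatic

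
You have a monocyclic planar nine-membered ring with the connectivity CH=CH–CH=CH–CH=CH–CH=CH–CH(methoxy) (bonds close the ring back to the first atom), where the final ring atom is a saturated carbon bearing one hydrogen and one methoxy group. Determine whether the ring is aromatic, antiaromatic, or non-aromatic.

The CH(methoxy) position has four σ bonds — that saturated carbon is sp³ and has no p orbital in the ring π system — so the cyclic conjugation is interrupted.
Broken conjugation rules out both aromaticity and antiaromaticity.

Non-aromatic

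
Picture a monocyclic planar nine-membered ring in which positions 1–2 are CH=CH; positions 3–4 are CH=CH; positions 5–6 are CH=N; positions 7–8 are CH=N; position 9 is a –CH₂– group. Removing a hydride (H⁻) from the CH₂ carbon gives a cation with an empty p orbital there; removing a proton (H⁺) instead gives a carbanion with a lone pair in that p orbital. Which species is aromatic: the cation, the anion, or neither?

The anion

In both ions every ring atom is sp² and contributes a p orbital, so both rings are fully conjugated.
Cation: 4 × 2 + 0 = 8 π electrons → 4(2), antiaromatic.
Anion: 4 × 2 + 2 = 10 π electrons → 4(2)+2, aromatic.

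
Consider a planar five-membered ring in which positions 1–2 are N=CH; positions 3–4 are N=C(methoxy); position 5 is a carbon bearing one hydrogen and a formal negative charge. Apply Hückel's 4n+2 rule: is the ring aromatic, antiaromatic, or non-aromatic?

Every ring atom contributes a p orbital perpendicular to the ring (every atom in a ring double bond is sp² and brings one electron to the p orbital; the doubly-bonded nitrogens are pyridine-type — their lone pairs lie in the ring plane, leaving one electron in the p orbital; the carbanion's lone pair occupies the p orbital), so the π system is cyclic and fully conjugated.
π-electron count: 2 × 2 = 4 from the double-bond units + 2 from the CH(-) atom = 6.
6 = 4(1) + 2, which satisfies Hückel's 4n+2 rule.

Aromatic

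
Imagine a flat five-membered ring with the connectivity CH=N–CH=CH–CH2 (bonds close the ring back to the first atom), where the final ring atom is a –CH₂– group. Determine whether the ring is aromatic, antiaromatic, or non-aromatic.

The CH2 carbon is saturated: the tetrahedral CH₂ carbon is sp³ and has no p orbital in the ring π system. Conjugation is not continuous around the ring.
Hückel's rule only applies to fully conjugated rings, so this one is simply non-aromatic.

Non-aromatic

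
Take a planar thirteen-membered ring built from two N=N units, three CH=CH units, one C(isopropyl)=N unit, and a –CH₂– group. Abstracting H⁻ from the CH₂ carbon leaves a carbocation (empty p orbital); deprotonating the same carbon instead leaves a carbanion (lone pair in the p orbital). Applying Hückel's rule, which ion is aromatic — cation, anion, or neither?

The anion

In either ion the ring is fully conjugated: every atom, including the new sp² carbon, supplies a p orbital.
Cation: 6 × 2 + 0 = 12 π electrons → 4(3), antiaromatic.
Anion: 6 × 2 + 2 = 14 π electrons → 4(3)+2, aromatic.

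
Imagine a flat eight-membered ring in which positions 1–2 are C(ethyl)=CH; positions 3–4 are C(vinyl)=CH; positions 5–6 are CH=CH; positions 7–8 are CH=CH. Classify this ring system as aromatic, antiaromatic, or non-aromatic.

Antiaromatic

All ring atoms are sp² and supply a p orbital to the ring (every atom in a ring double bond is sp² and brings one electron to the p orbital); the conjugation is uninterrupted.
Adding the contributions, 4 × 2 = 8 from the 4 double-bond units.
8 is a 4n count (n = 2), so the planar conjugated ring is antiaromatic.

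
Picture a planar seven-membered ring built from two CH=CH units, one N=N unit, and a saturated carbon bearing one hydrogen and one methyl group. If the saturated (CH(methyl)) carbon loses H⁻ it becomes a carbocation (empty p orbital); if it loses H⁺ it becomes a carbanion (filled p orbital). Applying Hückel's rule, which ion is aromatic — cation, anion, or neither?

Both ions have a continuous loop of p orbitals — each ring atom is sp².
Cation: 3 × 2 + 0 = 6 π electrons → 4(1)+2, aromatic.
Anion: 3 × 2 + 2 = 8 π electrons → 4(2), antiaromatic.

The cation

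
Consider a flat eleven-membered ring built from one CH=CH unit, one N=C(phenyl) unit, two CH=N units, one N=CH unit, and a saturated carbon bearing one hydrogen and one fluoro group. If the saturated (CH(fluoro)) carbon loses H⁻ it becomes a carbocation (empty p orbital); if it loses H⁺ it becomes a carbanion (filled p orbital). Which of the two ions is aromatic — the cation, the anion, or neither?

In both ions every ring atom is sp² and contributes a p orbital, so both rings are fully conjugated.
Cation: 5 × 2 + 0 = 10 π electrons → 4(2)+2, aromatic.
Anion: 5 × 2 + 2 = 12 π electrons → 4(3), antiaromatic.

The cation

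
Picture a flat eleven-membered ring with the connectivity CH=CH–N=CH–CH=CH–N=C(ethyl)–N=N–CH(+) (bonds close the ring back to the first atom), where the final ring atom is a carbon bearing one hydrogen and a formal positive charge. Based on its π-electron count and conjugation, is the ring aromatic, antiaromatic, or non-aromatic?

Check conjugation: each doubly-bonded ring atom is sp² with one p-orbital electron; each sp² =N– keeps its lone pair in-plane and puts one electron into the π system; the carbocation has an empty p orbital — every position has a p orbital, so the cyclic π system is continuous.
Counting π electrons: 5 × 2 = 10 from the double-bond units + 0 from the CH(+) atom = 10.
That gives a 4n+2 count (10, n = 2).

Aromatic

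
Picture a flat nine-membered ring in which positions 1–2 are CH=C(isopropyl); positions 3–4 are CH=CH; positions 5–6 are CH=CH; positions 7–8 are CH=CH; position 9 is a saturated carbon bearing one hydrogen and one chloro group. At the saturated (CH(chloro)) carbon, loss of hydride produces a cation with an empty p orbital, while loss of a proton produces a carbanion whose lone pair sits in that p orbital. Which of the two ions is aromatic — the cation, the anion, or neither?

Once that carbon is sp², every ring atom has a p orbital and both ions are fully conjugated.
Cation: 4 × 2 + 0 = 8 π electrons → 4(2), antiaromatic.
Anion: 4 × 2 + 2 = 10 π electrons → 4(2)+2, aromatic.

The anion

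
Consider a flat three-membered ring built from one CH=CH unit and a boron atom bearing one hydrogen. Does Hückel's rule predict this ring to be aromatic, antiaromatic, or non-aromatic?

The p orbitals form a continuous loop: the double-bond atoms are sp², each contributing one p electron; the boron has an empty p orbital. The ring is fully conjugated.
Adding the contributions, 1 × 2 = 2 from the double-bond unit + 0 from the BH atom = 2.
Since 2 = 4·0 + 2, the ring meets the 4n+2 criterion.

Aromatic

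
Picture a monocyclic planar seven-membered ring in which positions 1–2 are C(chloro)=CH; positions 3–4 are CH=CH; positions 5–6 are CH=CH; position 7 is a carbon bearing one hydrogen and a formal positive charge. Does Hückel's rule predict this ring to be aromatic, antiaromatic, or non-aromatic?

Aromatic

Every ring atom contributes a p orbital perpendicular to the ring (every atom in a ring double bond is sp² and brings one electron to the p orbital; the carbocation has an empty p orbital), so the π system is cyclic and fully conjugated.
π-electron count: 3 × 2 = 6 from the double-bond units + 0 from the CH(+) atom = 6.
That gives a 4n+2 count (6, n = 1).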